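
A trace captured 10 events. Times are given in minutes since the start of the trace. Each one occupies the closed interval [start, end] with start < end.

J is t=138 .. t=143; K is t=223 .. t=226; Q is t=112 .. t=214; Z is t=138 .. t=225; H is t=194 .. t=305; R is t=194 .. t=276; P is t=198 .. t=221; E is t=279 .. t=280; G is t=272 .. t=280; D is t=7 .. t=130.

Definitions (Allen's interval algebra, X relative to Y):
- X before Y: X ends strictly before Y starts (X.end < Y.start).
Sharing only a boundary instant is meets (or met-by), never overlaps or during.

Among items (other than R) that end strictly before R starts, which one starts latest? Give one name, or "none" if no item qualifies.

Target R = [t=194, t=276].
D [t=7, t=130] → before → candidate.
E [t=279, t=280] → after → excluded.
G [t=272, t=280] → overlapped-by → excluded.
H [t=194, t=305] → started-by → excluded.
J [t=138, t=143] → before → candidate.
K [t=223, t=226] → during → excluded.
P [t=198, t=221] → during → excluded.
Q [t=112, t=214] → overlaps → excluded.
Z [t=138, t=225] → overlaps → excluded.
Among candidates, latest start is t=138 → J.

J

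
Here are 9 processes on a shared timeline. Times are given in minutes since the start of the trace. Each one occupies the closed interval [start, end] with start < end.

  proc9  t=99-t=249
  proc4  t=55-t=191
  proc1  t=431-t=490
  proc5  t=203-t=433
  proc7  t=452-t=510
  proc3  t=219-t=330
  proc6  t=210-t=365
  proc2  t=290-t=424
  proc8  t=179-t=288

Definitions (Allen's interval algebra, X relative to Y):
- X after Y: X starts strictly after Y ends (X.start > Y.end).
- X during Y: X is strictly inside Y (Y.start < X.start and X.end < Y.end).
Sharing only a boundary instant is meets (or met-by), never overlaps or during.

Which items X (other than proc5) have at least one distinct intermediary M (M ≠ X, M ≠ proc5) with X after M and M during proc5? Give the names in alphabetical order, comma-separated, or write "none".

Target proc5 = [t=203, t=433].
Intermediaries M with M during proc5: proc2, proc3, proc6.
Via proc2 — items with X after proc2: proc1, proc7.
Via proc3 — items with X after proc3: proc1, proc7.
Via proc6 — items with X after proc6: proc1, proc7.
Union: proc1, proc7.

proc1, proc7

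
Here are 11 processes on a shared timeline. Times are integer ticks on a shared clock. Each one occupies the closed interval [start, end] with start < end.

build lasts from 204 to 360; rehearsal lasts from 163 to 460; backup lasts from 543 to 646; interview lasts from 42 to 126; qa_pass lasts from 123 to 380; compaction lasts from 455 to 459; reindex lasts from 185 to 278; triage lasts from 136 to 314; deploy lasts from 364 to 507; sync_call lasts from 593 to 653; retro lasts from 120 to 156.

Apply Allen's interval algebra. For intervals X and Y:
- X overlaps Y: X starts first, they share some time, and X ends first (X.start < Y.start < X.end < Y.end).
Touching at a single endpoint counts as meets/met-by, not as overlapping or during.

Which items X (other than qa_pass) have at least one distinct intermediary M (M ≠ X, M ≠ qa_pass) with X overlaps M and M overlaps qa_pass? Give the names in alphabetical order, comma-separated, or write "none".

interview

Target qa_pass = [123, 380].
Intermediaries M with M overlaps qa_pass: interview, retro.
Via interview — items with X overlaps interview: none.
Via retro — items with X overlaps retro: interview.
Union: interview.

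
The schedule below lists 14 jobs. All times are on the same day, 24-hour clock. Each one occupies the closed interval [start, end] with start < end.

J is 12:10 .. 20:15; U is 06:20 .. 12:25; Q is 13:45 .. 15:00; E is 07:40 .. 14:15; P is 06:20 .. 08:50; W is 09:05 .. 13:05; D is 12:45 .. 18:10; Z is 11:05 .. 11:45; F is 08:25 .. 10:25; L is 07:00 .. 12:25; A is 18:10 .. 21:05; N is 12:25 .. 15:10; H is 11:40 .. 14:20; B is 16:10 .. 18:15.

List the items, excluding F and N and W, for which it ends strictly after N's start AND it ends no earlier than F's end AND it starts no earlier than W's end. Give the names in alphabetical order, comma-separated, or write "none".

Conditions: its end is strictly after N's start (X.end > 12:25) AND its end is no earlier than F's end (X.end >= 10:25) AND its start is no earlier than W's end (X.start >= 13:05).
A: end 21:05 > 12:25? ✓; end 21:05 >= 10:25? ✓; start 18:10 >= 13:05? ✓ → yes.
B: end 18:15 > 12:25? ✓; end 18:15 >= 10:25? ✓; start 16:10 >= 13:05? ✓ → yes.
D: end 18:10 > 12:25? ✓; end 18:10 >= 10:25? ✓; start 12:45 >= 13:05? ✗ → no.
E: end 14:15 > 12:25? ✓; end 14:15 >= 10:25? ✓; start 07:40 >= 13:05? ✗ → no.
H: end 14:20 > 12:25? ✓; end 14:20 >= 10:25? ✓; start 11:40 >= 13:05? ✗ → no.
J: end 20:15 > 12:25? ✓; end 20:15 >= 10:25? ✓; start 12:10 >= 13:05? ✗ → no.
L: end 12:25 > 12:25? ✗; end 12:25 >= 10:25? ✓; start 07:00 >= 13:05? ✗ → no.
P: end 08:50 > 12:25? ✗; end 08:50 >= 10:25? ✗; start 06:20 >= 13:05? ✗ → no.
Q: end 15:00 > 12:25? ✓; end 15:00 >= 10:25? ✓; start 13:45 >= 13:05? ✓ → yes.
U: end 12:25 > 12:25? ✗; end 12:25 >= 10:25? ✓; start 06:20 >= 13:05? ✗ → no.
Z: end 11:45 > 12:25? ✗; end 11:45 >= 10:25? ✓; start 11:05 >= 13:05? ✗ → no.
Result: A, B, Q.

A, B, Q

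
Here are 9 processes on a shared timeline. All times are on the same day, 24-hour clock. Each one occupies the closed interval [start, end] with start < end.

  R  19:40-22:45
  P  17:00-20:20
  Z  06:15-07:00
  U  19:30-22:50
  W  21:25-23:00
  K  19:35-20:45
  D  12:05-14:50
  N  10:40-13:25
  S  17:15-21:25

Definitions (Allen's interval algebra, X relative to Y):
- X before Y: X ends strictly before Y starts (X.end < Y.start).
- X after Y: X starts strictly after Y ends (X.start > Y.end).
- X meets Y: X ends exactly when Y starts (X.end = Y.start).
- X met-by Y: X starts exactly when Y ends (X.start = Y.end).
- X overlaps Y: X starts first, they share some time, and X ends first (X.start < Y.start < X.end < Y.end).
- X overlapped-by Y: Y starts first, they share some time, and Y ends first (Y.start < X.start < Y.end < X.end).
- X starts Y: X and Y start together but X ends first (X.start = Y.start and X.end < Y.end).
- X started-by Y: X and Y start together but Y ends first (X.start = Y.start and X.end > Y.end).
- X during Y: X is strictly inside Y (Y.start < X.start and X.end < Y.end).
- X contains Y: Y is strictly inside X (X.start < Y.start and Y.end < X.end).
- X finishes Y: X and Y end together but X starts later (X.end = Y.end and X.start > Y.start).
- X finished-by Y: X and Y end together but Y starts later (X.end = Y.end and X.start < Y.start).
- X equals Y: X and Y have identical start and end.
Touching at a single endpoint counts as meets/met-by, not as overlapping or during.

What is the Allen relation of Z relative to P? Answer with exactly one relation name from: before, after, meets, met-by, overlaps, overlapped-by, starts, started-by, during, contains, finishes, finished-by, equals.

Z = [06:15, 07:00]; P = [17:00, 20:20].
Compare endpoints: Z.start < P.start, Z.start < P.end, Z.end < P.start, Z.end < P.end.
That pattern is 'before'.

before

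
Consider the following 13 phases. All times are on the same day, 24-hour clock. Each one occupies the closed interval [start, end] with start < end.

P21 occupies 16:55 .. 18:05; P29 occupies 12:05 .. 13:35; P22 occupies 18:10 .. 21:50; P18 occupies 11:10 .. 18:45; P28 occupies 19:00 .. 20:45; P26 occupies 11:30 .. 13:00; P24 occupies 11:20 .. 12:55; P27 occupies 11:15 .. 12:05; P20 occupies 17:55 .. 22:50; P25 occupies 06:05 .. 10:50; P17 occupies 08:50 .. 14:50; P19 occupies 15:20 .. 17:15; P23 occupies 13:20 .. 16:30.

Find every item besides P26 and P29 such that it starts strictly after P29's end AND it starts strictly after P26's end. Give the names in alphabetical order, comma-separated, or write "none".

P19, P20, P21, P22, P28

Conditions: its start is strictly after P29's end (X.start > 13:35) AND its start is strictly after P26's end (X.start > 13:00).
P17: start 08:50 > 13:35? ✗; start 08:50 > 13:00? ✗ → no.
P18: start 11:10 > 13:35? ✗; start 11:10 > 13:00? ✗ → no.
P19: start 15:20 > 13:35? ✓; start 15:20 > 13:00? ✓ → yes.
P20: start 17:55 > 13:35? ✓; start 17:55 > 13:00? ✓ → yes.
P21: start 16:55 > 13:35? ✓; start 16:55 > 13:00? ✓ → yes.
P22: start 18:10 > 13:35? ✓; start 18:10 > 13:00? ✓ → yes.
P23: start 13:20 > 13:35? ✗; start 13:20 > 13:00? ✓ → no.
P24: start 11:20 > 13:35? ✗; start 11:20 > 13:00? ✗ → no.
P25: start 06:05 > 13:35? ✗; start 06:05 > 13:00? ✗ → no.
P27: start 11:15 > 13:35? ✗; start 11:15 > 13:00? ✗ → no.
P28: start 19:00 > 13:35? ✓; start 19:00 > 13:00? ✓ → yes.
Result: P19, P20, P21, P22, P28.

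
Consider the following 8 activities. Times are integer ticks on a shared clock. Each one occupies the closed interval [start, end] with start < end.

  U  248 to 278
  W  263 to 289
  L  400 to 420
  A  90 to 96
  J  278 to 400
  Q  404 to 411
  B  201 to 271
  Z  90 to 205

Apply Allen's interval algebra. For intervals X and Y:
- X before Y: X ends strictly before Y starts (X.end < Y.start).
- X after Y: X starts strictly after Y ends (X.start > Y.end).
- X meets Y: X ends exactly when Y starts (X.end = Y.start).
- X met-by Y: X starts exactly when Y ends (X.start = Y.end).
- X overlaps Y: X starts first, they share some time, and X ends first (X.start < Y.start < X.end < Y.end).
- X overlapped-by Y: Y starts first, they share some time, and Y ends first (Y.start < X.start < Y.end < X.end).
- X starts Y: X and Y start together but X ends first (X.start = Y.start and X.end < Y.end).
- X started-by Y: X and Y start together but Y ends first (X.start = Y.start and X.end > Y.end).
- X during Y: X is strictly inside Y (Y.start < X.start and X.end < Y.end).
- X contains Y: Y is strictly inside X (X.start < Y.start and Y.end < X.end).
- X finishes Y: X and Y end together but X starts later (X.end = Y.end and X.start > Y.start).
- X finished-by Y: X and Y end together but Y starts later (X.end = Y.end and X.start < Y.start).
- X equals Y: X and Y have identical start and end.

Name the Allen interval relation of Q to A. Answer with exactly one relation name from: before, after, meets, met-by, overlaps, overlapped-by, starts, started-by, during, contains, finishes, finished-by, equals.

Q = [404, 411]; A = [90, 96].
Compare endpoints: Q.start > A.start, Q.start > A.end, Q.end > A.start, Q.end > A.end.
That pattern is 'after'.

after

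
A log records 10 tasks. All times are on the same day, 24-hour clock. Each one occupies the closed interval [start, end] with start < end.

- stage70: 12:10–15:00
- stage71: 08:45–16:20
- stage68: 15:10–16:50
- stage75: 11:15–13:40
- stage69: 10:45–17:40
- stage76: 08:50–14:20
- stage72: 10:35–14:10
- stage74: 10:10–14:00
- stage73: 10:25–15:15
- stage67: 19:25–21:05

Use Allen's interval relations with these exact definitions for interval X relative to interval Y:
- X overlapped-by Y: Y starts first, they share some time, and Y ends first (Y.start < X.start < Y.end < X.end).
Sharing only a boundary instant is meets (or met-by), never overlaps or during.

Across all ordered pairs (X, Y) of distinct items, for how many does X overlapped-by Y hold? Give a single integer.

14

Checking all 90 ordered pairs for relation 'overlapped-by'; matching pairs in alphabetical order:
(stage68, stage71): stage68 overlapped-by stage71 ✓
(stage68, stage73): stage68 overlapped-by stage73 ✓
(stage69, stage71): stage69 overlapped-by stage71 ✓
(stage69, stage72): stage69 overlapped-by stage72 ✓
(stage69, stage73): stage69 overlapped-by stage73 ✓
(stage69, stage74): stage69 overlapped-by stage74 ✓
(stage69, stage76): stage69 overlapped-by stage76 ✓
(stage70, stage72): stage70 overlapped-by stage72 ✓
(stage70, stage74): stage70 overlapped-by stage74 ✓
(stage70, stage75): stage70 overlapped-by stage75 ✓
(stage70, stage76): stage70 overlapped-by stage76 ✓
(stage72, stage74): stage72 overlapped-by stage74 ✓
(stage73, stage74): stage73 overlapped-by stage74 ✓
(stage73, stage76): stage73 overlapped-by stage76 ✓
Count: 14.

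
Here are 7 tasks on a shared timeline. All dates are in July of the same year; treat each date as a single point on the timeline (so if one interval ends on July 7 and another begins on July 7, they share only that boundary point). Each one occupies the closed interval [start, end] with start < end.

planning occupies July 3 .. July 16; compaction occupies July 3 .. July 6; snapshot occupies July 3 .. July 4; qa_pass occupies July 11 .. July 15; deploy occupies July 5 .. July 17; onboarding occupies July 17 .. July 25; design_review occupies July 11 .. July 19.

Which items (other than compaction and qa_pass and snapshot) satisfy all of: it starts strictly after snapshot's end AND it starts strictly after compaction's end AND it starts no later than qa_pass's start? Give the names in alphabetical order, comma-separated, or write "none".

Conditions: its start is strictly after snapshot's end (X.start > July 4) AND its start is strictly after compaction's end (X.start > July 6) AND its start is no later than qa_pass's start (X.start <= July 11).
deploy: start July 5 > July 4? ✓; start July 5 > July 6? ✗; start July 5 <= July 11? ✓ → no.
design_review: start July 11 > July 4? ✓; start July 11 > July 6? ✓; start July 11 <= July 11? ✓ → yes.
onboarding: start July 17 > July 4? ✓; start July 17 > July 6? ✓; start July 17 <= July 11? ✗ → no.
planning: start July 3 > July 4? ✗; start July 3 > July 6? ✗; start July 3 <= July 11? ✓ → no.
Result: design_review.

design_review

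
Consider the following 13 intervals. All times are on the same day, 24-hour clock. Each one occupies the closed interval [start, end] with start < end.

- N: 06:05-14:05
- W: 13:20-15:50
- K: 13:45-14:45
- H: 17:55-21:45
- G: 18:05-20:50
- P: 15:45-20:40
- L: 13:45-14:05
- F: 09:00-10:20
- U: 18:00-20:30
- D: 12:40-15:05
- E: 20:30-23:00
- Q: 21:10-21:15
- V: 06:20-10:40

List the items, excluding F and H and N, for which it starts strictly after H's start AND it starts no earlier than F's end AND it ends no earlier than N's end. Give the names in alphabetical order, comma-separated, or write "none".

Conditions: its start is strictly after H's start (X.start > 17:55) AND its start is no earlier than F's end (X.start >= 10:20) AND its end is no earlier than N's end (X.end >= 14:05).
D: start 12:40 > 17:55? ✗; start 12:40 >= 10:20? ✓; end 15:05 >= 14:05? ✓ → no.
E: start 20:30 > 17:55? ✓; start 20:30 >= 10:20? ✓; end 23:00 >= 14:05? ✓ → yes.
G: start 18:05 > 17:55? ✓; start 18:05 >= 10:20? ✓; end 20:50 >= 14:05? ✓ → yes.
K: start 13:45 > 17:55? ✗; start 13:45 >= 10:20? ✓; end 14:45 >= 14:05? ✓ → no.
L: start 13:45 > 17:55? ✗; start 13:45 >= 10:20? ✓; end 14:05 >= 14:05? ✓ → no.
P: start 15:45 > 17:55? ✗; start 15:45 >= 10:20? ✓; end 20:40 >= 14:05? ✓ → no.
Q: start 21:10 > 17:55? ✓; start 21:10 >= 10:20? ✓; end 21:15 >= 14:05? ✓ → yes.
U: start 18:00 > 17:55? ✓; start 18:00 >= 10:20? ✓; end 20:30 >= 14:05? ✓ → yes.
V: start 06:20 > 17:55? ✗; start 06:20 >= 10:20? ✗; end 10:40 >= 14:05? ✗ → no.
W: start 13:20 > 17:55? ✗; start 13:20 >= 10:20? ✓; end 15:50 >= 14:05? ✓ → no.
Result: E, G, Q, U.

E, G, Q, U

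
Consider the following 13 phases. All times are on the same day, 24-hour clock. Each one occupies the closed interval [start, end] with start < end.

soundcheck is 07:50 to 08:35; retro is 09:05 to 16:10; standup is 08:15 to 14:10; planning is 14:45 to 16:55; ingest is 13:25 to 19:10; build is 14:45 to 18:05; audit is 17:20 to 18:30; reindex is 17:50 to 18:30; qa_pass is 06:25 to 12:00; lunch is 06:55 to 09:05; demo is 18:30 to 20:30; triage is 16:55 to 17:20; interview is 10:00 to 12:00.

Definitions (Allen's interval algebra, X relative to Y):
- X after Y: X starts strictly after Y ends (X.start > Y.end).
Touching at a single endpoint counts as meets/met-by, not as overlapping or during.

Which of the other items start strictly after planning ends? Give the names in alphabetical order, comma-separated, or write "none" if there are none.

audit, demo, reindex

Target planning = [14:45, 16:55].
audit [17:20, 18:30] → after → yes.
build [14:45, 18:05] → started-by → no.
demo [18:30, 20:30] → after → yes.
ingest [13:25, 19:10] → contains → no.
interview [10:00, 12:00] → before → no.
lunch [06:55, 09:05] → before → no.
qa_pass [06:25, 12:00] → before → no.
reindex [17:50, 18:30] → after → yes.
retro [09:05, 16:10] → overlaps → no.
soundcheck [07:50, 08:35] → before → no.
standup [08:15, 14:10] → before → no.
triage [16:55, 17:20] → met-by → no.
Result: audit, demo, reindex.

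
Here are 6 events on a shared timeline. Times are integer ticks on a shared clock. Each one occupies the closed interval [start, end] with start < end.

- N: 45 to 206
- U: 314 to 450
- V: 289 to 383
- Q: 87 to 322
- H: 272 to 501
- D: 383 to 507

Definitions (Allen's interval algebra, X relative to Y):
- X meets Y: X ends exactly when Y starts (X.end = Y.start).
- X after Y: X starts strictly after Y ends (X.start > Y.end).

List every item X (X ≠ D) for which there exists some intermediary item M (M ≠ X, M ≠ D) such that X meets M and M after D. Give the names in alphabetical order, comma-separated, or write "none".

none

Target D = [383, 507].
Intermediaries M with M after D: none.
Union: none.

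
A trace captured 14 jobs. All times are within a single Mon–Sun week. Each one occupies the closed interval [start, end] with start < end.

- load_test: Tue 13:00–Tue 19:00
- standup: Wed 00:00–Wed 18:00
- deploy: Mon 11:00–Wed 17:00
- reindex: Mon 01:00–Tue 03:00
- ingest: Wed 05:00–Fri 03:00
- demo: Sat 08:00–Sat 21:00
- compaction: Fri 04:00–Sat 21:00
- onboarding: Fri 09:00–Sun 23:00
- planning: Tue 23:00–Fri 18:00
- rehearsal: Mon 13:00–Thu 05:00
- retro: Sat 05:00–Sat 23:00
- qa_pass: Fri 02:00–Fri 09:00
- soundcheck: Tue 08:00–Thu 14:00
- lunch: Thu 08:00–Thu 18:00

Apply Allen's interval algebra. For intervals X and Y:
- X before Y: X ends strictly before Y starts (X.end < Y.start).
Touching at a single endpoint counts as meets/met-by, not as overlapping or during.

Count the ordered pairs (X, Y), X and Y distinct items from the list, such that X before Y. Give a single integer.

Checking all 182 ordered pairs for relation 'before'; matching pairs in alphabetical order:
(deploy, compaction): deploy before compaction ✓
(deploy, demo): deploy before demo ✓
(deploy, lunch): deploy before lunch ✓
(deploy, onboarding): deploy before onboarding ✓
(deploy, qa_pass): deploy before qa_pass ✓
(deploy, retro): deploy before retro ✓
(ingest, compaction): ingest before compaction ✓
(ingest, demo): ingest before demo ✓
(ingest, onboarding): ingest before onboarding ✓
(ingest, retro): ingest before retro ✓
(load_test, compaction): load_test before compaction ✓
(load_test, demo): load_test before demo ✓
(load_test, ingest): load_test before ingest ✓
(load_test, lunch): load_test before lunch ✓
(load_test, onboarding): load_test before onboarding ✓
(load_test, planning): load_test before planning ✓
(load_test, qa_pass): load_test before qa_pass ✓
(load_test, retro): load_test before retro ✓
(load_test, standup): load_test before standup ✓
(lunch, compaction): lunch before compaction ✓
(lunch, demo): lunch before demo ✓
(lunch, onboarding): lunch before onboarding ✓
(lunch, qa_pass): lunch before qa_pass ✓
(lunch, retro): lunch before retro ✓
... plus 32 further pairs not listed.
Count: 56.

56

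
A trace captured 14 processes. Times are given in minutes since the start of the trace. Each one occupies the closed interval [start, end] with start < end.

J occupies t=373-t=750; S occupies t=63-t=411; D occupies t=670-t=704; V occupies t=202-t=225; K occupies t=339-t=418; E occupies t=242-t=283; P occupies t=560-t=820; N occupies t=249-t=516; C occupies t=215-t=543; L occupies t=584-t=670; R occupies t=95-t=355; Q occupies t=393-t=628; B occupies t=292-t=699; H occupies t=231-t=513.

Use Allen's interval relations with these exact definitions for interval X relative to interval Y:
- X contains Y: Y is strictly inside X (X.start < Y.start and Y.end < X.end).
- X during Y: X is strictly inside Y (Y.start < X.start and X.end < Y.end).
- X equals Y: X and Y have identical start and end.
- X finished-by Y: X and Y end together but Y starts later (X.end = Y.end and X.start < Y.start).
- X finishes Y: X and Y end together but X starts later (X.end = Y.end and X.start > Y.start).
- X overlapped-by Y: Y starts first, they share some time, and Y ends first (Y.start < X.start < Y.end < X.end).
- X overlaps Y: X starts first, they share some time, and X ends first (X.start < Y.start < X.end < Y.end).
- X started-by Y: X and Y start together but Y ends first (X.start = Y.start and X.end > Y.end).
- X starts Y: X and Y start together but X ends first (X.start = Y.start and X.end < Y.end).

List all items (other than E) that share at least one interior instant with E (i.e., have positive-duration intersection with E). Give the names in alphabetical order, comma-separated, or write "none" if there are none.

Target E = [t=242, t=283].
B [t=292, t=699] → after → no.
C [t=215, t=543] → contains → yes.
D [t=670, t=704] → after → no.
H [t=231, t=513] → contains → yes.
J [t=373, t=750] → after → no.
K [t=339, t=418] → after → no.
L [t=584, t=670] → after → no.
N [t=249, t=516] → overlapped-by → yes.
P [t=560, t=820] → after → no.
Q [t=393, t=628] → after → no.
R [t=95, t=355] → contains → yes.
S [t=63, t=411] → contains → yes.
V [t=202, t=225] → before → no.
Result: C, H, N, R, S.

C, H, N, R, S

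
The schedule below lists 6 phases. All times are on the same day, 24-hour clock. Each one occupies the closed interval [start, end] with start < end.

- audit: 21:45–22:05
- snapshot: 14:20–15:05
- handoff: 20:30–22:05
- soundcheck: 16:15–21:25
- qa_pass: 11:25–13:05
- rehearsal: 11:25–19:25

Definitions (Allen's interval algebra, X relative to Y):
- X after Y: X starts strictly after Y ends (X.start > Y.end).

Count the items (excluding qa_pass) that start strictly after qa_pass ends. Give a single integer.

Target qa_pass = [11:25, 13:05].
audit [21:45, 22:05] → after → counts.
handoff [20:30, 22:05] → after → counts.
rehearsal [11:25, 19:25] → started-by → no.
snapshot [14:20, 15:05] → after → counts.
soundcheck [16:15, 21:25] → after → counts.
Total: 4.

4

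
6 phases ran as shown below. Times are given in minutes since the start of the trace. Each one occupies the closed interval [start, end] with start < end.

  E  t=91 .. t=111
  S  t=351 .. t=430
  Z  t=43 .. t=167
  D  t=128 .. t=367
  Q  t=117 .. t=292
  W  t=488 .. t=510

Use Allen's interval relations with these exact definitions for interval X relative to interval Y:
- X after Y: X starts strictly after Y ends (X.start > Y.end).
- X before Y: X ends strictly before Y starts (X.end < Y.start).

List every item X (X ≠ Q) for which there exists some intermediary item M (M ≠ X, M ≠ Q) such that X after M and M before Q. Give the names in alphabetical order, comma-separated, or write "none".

D, S, W

Target Q = [t=117, t=292].
Intermediaries M with M before Q: E.
Via E — items with X after E: D, S, W.
Union: D, S, W.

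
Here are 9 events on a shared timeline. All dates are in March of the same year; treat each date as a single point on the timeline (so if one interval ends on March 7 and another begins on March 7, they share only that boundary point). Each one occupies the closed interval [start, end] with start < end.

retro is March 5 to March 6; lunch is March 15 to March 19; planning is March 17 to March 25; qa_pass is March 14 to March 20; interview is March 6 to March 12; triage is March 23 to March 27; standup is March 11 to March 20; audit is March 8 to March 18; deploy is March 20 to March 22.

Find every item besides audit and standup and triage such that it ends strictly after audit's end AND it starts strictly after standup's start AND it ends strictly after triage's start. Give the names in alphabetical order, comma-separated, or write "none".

Conditions: its end is strictly after audit's end (X.end > March 18) AND its start is strictly after standup's start (X.start > March 11) AND its end is strictly after triage's start (X.end > March 23).
deploy: end March 22 > March 18? ✓; start March 20 > March 11? ✓; end March 22 > March 23? ✗ → no.
interview: end March 12 > March 18? ✗; start March 6 > March 11? ✗; end March 12 > March 23? ✗ → no.
lunch: end March 19 > March 18? ✓; start March 15 > March 11? ✓; end March 19 > March 23? ✗ → no.
planning: end March 25 > March 18? ✓; start March 17 > March 11? ✓; end March 25 > March 23? ✓ → yes.
qa_pass: end March 20 > March 18? ✓; start March 14 > March 11? ✓; end March 20 > March 23? ✗ → no.
retro: end March 6 > March 18? ✗; start March 5 > March 11? ✗; end March 6 > March 23? ✗ → no.
Result: planning.

planning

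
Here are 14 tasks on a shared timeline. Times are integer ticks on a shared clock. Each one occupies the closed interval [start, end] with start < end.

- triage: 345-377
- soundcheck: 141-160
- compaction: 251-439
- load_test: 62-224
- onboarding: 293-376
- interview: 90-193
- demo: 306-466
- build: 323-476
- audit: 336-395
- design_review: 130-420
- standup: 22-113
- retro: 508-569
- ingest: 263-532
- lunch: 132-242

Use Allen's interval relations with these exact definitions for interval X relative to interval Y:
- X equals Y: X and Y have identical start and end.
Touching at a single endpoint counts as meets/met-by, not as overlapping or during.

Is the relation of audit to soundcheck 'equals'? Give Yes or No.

audit = [336, 395], soundcheck = [141, 160].
Actual relation of audit to soundcheck: after.
Asked whether 'equals' holds → No.

No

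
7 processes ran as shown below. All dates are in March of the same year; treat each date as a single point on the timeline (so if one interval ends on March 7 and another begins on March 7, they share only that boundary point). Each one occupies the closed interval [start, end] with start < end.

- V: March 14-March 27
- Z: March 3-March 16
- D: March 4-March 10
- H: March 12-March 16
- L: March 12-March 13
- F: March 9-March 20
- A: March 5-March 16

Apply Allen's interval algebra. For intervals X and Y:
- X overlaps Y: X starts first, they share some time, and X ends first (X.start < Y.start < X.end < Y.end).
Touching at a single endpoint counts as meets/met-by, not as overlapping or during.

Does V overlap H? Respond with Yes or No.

V = [March 14, March 27], H = [March 12, March 16].
Actual relation of V to H: overlapped-by.
Asked whether 'overlaps' holds → No.

No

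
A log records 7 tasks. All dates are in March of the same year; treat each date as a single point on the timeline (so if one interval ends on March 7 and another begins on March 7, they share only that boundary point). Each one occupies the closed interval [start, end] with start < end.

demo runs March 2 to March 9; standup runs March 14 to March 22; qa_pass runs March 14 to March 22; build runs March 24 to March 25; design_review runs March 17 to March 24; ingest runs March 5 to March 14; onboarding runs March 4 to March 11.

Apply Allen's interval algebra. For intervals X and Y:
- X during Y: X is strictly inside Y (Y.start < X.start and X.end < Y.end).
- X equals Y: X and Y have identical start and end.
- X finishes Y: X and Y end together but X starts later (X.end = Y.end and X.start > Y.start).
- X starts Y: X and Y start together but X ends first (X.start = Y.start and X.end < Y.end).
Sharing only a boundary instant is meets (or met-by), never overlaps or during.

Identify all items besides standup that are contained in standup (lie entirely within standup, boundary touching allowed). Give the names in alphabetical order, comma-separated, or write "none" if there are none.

Target standup = [March 14, March 22].
build [March 24, March 25] → after → no.
demo [March 2, March 9] → before → no.
design_review [March 17, March 24] → overlapped-by → no.
ingest [March 5, March 14] → meets → no.
onboarding [March 4, March 11] → before → no.
qa_pass [March 14, March 22] → equals → yes.
Result: qa_pass.

qa_pass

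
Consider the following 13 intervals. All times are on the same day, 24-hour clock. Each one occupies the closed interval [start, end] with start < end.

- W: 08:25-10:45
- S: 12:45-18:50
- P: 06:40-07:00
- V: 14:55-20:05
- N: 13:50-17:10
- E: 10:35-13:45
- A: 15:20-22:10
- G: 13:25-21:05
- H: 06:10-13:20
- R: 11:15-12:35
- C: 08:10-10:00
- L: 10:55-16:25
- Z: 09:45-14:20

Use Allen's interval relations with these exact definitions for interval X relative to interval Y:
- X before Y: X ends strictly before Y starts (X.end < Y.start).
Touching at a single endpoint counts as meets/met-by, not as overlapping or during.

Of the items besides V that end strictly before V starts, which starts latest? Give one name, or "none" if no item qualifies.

Target V = [14:55, 20:05].
A [15:20, 22:10] → overlapped-by → excluded.
C [08:10, 10:00] → before → candidate.
E [10:35, 13:45] → before → candidate.
G [13:25, 21:05] → contains → excluded.
H [06:10, 13:20] → before → candidate.
L [10:55, 16:25] → overlaps → excluded.
N [13:50, 17:10] → overlaps → excluded.
P [06:40, 07:00] → before → candidate.
R [11:15, 12:35] → before → candidate.
S [12:45, 18:50] → overlaps → excluded.
W [08:25, 10:45] → before → candidate.
Z [09:45, 14:20] → before → candidate.
Among candidates, latest start is 11:15 → R.

R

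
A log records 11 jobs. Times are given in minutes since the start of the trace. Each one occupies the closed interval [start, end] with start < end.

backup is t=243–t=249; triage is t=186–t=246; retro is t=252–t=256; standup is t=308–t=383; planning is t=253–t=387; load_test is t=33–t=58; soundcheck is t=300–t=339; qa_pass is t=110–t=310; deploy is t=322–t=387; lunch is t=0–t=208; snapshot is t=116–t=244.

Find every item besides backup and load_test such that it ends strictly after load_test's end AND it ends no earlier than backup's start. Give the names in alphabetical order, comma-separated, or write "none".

deploy, planning, qa_pass, retro, snapshot, soundcheck, standup, triage

Conditions: its end is strictly after load_test's end (X.end > t=58) AND its end is no earlier than backup's start (X.end >= t=243).
deploy: end t=387 > t=58? ✓; end t=387 >= t=243? ✓ → yes.
lunch: end t=208 > t=58? ✓; end t=208 >= t=243? ✗ → no.
planning: end t=387 > t=58? ✓; end t=387 >= t=243? ✓ → yes.
qa_pass: end t=310 > t=58? ✓; end t=310 >= t=243? ✓ → yes.
retro: end t=256 > t=58? ✓; end t=256 >= t=243? ✓ → yes.
snapshot: end t=244 > t=58? ✓; end t=244 >= t=243? ✓ → yes.
soundcheck: end t=339 > t=58? ✓; end t=339 >= t=243? ✓ → yes.
standup: end t=383 > t=58? ✓; end t=383 >= t=243? ✓ → yes.
triage: end t=246 > t=58? ✓; end t=246 >= t=243? ✓ → yes.
Result: deploy, planning, qa_pass, retro, snapshot, soundcheck, standup, triage.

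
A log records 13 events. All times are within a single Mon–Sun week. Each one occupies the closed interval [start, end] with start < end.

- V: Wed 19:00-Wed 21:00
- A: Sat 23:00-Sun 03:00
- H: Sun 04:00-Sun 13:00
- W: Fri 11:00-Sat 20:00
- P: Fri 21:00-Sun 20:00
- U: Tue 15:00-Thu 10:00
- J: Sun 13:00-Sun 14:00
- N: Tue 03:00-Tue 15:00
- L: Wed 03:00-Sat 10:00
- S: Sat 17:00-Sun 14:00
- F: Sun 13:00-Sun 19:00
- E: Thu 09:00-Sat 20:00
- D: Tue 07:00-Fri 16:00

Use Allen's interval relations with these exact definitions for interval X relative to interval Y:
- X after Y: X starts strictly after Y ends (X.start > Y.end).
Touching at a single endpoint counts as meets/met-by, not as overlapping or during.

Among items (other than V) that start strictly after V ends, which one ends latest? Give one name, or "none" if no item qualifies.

Target V = [Wed 19:00, Wed 21:00].
A [Sat 23:00, Sun 03:00] → after → candidate.
D [Tue 07:00, Fri 16:00] → contains → excluded.
E [Thu 09:00, Sat 20:00] → after → candidate.
F [Sun 13:00, Sun 19:00] → after → candidate.
H [Sun 04:00, Sun 13:00] → after → candidate.
J [Sun 13:00, Sun 14:00] → after → candidate.
L [Wed 03:00, Sat 10:00] → contains → excluded.
N [Tue 03:00, Tue 15:00] → before → excluded.
P [Fri 21:00, Sun 20:00] → after → candidate.
S [Sat 17:00, Sun 14:00] → after → candidate.
U [Tue 15:00, Thu 10:00] → contains → excluded.
W [Fri 11:00, Sat 20:00] → after → candidate.
Among candidates, latest end is Sun 20:00 → P.

P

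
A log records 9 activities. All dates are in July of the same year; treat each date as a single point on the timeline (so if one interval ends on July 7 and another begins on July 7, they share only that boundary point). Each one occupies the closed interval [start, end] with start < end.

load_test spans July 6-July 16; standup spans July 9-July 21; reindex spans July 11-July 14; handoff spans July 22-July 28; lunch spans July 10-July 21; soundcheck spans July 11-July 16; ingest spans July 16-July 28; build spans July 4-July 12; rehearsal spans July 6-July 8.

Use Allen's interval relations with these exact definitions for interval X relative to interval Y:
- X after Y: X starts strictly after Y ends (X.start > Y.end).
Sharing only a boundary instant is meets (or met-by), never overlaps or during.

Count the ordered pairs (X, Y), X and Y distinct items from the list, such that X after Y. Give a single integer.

14

Checking all 72 ordered pairs for relation 'after'; matching pairs in alphabetical order:
(handoff, build): handoff after build ✓
(handoff, load_test): handoff after load_test ✓
(handoff, lunch): handoff after lunch ✓
(handoff, rehearsal): handoff after rehearsal ✓
(handoff, reindex): handoff after reindex ✓
(handoff, soundcheck): handoff after soundcheck ✓
(handoff, standup): handoff after standup ✓
(ingest, build): ingest after build ✓
(ingest, rehearsal): ingest after rehearsal ✓
(ingest, reindex): ingest after reindex ✓
(lunch, rehearsal): lunch after rehearsal ✓
(reindex, rehearsal): reindex after rehearsal ✓
(soundcheck, rehearsal): soundcheck after rehearsal ✓
(standup, rehearsal): standup after rehearsal ✓
Count: 14.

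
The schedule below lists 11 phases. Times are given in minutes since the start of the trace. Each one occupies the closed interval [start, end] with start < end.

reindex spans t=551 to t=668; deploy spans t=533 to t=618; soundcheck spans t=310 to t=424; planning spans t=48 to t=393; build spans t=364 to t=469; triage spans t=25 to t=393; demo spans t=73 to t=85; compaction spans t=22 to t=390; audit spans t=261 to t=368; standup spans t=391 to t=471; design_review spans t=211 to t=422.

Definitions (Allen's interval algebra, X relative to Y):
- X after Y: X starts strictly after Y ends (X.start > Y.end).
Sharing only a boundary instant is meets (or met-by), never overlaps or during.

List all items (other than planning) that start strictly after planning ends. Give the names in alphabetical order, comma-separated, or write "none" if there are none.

deploy, reindex

Target planning = [t=48, t=393].
audit [t=261, t=368] → during → no.
build [t=364, t=469] → overlapped-by → no.
compaction [t=22, t=390] → overlaps → no.
demo [t=73, t=85] → during → no.
deploy [t=533, t=618] → after → yes.
design_review [t=211, t=422] → overlapped-by → no.
reindex [t=551, t=668] → after → yes.
soundcheck [t=310, t=424] → overlapped-by → no.
standup [t=391, t=471] → overlapped-by → no.
triage [t=25, t=393] → finished-by → no.
Result: deploy, reindex.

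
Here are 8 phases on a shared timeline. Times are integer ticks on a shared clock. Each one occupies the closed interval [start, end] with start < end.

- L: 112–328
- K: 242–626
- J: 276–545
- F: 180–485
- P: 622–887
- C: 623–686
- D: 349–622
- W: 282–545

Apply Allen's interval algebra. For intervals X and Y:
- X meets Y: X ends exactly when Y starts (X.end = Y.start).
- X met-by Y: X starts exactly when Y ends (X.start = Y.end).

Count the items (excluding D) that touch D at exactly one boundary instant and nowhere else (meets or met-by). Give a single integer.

Target D = [349, 622].
C [623, 686] → after → no.
F [180, 485] → overlaps → no.
J [276, 545] → overlaps → no.
K [242, 626] → contains → no.
L [112, 328] → before → no.
P [622, 887] → met-by → counts.
W [282, 545] → overlaps → no.
Total: 1.

1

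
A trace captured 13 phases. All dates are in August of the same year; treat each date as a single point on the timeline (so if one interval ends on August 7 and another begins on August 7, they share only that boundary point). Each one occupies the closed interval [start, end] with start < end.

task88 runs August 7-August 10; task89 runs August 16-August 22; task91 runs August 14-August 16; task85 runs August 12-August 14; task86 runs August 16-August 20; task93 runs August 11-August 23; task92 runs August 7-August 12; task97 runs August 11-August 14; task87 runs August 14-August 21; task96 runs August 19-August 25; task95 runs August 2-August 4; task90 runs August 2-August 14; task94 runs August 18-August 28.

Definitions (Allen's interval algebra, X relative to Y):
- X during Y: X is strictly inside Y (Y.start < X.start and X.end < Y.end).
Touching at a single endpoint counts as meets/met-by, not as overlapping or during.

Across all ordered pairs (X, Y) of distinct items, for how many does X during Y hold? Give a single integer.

Checking all 156 ordered pairs for relation 'during'; matching pairs in alphabetical order:
(task85, task93): task85 during task93 ✓
(task86, task87): task86 during task87 ✓
(task86, task93): task86 during task93 ✓
(task87, task93): task87 during task93 ✓
(task88, task90): task88 during task90 ✓
(task89, task93): task89 during task93 ✓
(task91, task93): task91 during task93 ✓
(task92, task90): task92 during task90 ✓
(task96, task94): task96 during task94 ✓
Count: 9.

9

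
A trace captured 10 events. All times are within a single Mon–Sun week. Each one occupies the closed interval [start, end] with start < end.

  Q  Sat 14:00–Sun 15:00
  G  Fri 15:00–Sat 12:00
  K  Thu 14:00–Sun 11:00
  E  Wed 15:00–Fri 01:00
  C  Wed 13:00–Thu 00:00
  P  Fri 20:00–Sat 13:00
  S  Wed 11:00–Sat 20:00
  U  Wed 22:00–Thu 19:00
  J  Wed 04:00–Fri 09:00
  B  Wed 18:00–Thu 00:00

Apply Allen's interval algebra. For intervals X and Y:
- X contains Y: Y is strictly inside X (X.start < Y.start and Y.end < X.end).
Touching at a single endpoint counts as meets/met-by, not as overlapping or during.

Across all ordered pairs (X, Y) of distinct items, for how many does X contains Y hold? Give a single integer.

Checking all 90 ordered pairs for relation 'contains'; matching pairs in alphabetical order:
(E, B): E contains B ✓
(E, U): E contains U ✓
(J, B): J contains B ✓
(J, C): J contains C ✓
(J, E): J contains E ✓
(J, U): J contains U ✓
(K, G): K contains G ✓
(K, P): K contains P ✓
(S, B): S contains B ✓
(S, C): S contains C ✓
(S, E): S contains E ✓
(S, G): S contains G ✓
(S, P): S contains P ✓
(S, U): S contains U ✓
Count: 14.

14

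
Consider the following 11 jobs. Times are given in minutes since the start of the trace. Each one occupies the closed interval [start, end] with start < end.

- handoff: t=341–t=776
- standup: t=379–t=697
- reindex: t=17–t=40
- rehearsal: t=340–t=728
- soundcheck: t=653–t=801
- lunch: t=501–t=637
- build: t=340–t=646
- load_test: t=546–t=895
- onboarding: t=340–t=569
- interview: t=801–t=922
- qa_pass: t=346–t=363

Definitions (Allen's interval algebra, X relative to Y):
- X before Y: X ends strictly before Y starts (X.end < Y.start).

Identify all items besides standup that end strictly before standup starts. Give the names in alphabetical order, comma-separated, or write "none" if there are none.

qa_pass, reindex

Target standup = [t=379, t=697].
build [t=340, t=646] → overlaps → no.
handoff [t=341, t=776] → contains → no.
interview [t=801, t=922] → after → no.
load_test [t=546, t=895] → overlapped-by → no.
lunch [t=501, t=637] → during → no.
onboarding [t=340, t=569] → overlaps → no.
qa_pass [t=346, t=363] → before → yes.
rehearsal [t=340, t=728] → contains → no.
reindex [t=17, t=40] → before → yes.
soundcheck [t=653, t=801] → overlapped-by → no.
Result: qa_pass, reindex.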